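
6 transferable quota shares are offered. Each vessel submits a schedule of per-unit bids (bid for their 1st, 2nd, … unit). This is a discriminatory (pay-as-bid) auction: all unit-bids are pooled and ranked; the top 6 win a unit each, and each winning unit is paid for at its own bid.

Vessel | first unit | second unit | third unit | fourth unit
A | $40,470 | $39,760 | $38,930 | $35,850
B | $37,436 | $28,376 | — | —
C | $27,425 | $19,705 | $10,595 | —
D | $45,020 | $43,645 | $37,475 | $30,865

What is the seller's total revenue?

Total revenue: $245,300

All unit-bids, highest first — top 6: 45,020 (D-1), 43,645 (D-2), 40,470 (A-1), 39,760 (A-2), 38,930 (A-3), 37,475 (D-3)
Next rejected bid: $37,436 (not a price — pay-as-bid).
Each winning unit pays its own bid.
Revenue = 45,020 + 43,645 + 40,470 + 39,760 + 38,930 + 37,475 = $245,300.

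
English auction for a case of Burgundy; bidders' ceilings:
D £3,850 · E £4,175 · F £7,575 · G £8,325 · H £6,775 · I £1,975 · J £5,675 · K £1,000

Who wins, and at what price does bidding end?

Sorting limits: 8,325 (G) > 7,575 (F) > 6,775 (H) > 5,675 (J) > 4,175 (E) > 3,850 (D) > …
Bidding ends when F exits at £7,575; G takes it.

G wins at £7,575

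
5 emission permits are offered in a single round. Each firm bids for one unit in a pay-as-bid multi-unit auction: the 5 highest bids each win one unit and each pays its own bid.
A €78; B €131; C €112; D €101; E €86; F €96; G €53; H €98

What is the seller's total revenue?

Total revenue: €538

Ordering the bids: 131 (B), 112 (C), 101 (D), 98 (H), 96 (F), 86 (E), 78 (A), …
Top 5: B, C, D, H, F.
Total revenue = 131 + 112 + 101 + 98 + 96 = €538.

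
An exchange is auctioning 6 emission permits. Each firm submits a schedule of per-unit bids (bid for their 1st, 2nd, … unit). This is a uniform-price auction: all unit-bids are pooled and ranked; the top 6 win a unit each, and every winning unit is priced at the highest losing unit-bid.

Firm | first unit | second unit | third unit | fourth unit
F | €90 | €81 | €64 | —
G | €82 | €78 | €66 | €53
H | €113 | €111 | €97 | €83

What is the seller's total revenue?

Total revenue: €486

Merging the schedules and taking the best 6: 113 (H-1), 111 (H-2), 97 (H-3), 90 (F-1), 83 (H-4), 82 (G-1)
First bid not allocated: €81.
Allocation: F 1, G 1, H 4. Every unit priced at €81.
Revenue = 6 × 81 = €486.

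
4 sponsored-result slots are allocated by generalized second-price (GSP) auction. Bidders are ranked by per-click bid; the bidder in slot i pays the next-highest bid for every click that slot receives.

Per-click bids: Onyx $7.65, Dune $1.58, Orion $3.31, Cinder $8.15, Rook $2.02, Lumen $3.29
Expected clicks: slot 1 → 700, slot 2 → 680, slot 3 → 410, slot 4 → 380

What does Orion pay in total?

Sorting advertisers: $8.15 (Cinder) > $7.65 (Onyx) > $3.31 (Orion) > $3.29 (Lumen) > $2.02 (Rook) > …
Orion holds slot 3 → pays next bid $3.29 × 410 clicks = $1348.90.

Orion pays $1348.90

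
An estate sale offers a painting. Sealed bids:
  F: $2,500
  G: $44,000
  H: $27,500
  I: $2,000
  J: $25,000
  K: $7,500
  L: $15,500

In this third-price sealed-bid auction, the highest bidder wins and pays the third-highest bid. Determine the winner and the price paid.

G pays $25,000

Rule: the highest bidder wins and pays the third-highest bid.
Sorting bids: 44,000 (G) > 27,500 (H) > 25,000 (J) > 15,500 (L) > 7,500 (K) > 2,500 (F) > …
G wins; payment is bid #3 in the ranking = $25,000.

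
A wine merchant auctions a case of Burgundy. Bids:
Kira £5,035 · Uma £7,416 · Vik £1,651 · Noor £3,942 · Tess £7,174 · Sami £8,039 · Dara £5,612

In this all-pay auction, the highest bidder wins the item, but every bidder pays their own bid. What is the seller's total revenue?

Total revenue: £38,869

All-pay auction: the highest bidder wins the item, but every bidder pays their own bid.
Bids in order: 8,039 (Sami) > 7,416 (Uma) > 7,174 (Tess) > 5,612 (Dara) > 5,035 (Kira) > 3,942 (Noor) > …
Every bidder forfeits their bid regardless of winning.
Revenue = 5,035 + 7,416 + 1,651 + 3,942 + 7,174 + 8,039 + 5,612 = £38,869.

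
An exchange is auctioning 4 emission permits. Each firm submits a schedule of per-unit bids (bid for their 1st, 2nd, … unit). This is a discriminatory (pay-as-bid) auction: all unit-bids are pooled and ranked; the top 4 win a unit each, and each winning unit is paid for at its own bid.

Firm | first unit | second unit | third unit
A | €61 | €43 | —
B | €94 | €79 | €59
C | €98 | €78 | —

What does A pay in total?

All unit-bids, highest first — top 4: 98 (C-1), 94 (B-1), 79 (B-2), 78 (C-2)
Next rejected bid: €61 (not a price — pay-as-bid).
A wins no units.

A pays €0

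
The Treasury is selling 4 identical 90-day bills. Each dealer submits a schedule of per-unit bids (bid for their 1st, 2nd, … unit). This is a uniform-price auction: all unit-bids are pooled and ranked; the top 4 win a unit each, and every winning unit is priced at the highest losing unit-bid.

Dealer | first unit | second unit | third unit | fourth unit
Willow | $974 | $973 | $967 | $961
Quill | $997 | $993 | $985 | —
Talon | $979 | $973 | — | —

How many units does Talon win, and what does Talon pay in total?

Merging the schedules and taking the best 4: 997 (Quill-1), 993 (Quill-2), 985 (Quill-3), 979 (Talon-1)
Highest rejected unit-bid = $974.
Talon wins 1 unit(s) at $974 each.

Talon: 1 unit, pays $974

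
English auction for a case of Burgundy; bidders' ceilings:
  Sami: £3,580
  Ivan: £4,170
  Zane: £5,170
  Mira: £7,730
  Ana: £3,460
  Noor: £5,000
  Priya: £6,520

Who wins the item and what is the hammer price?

Mira wins at £6,520

Limits ranked: 7,730 (Mira) > 6,520 (Priya) > 5,170 (Zane) > 5,000 (Noor) > 4,170 (Ivan) > 3,580 (Sami) > …
Once the price passes £6,520, only Mira is left; the hammer falls at Priya's limit of £6,520.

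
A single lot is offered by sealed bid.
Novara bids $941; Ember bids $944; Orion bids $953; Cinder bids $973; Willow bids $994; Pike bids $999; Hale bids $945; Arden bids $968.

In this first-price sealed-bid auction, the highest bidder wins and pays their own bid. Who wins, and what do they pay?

Bids in order: 999 (Pike) > 994 (Willow) > 973 (Cinder) > 968 (Arden) > 953 (Orion) > 945 (Hale) > …
First-price: Pike pays what they bid, $999.

Pike pays $999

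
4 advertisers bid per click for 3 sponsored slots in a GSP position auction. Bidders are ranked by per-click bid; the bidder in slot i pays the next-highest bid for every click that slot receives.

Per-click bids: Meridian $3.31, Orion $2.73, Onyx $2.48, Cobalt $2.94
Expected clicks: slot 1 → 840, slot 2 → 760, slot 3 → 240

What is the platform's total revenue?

Total revenue: $5139.60

Ranked by bid: $3.31 (Meridian) > $2.94 (Cobalt) > $2.73 (Orion) > $2.48 (Onyx)
Slot 1: Meridian pays $2.94 × 840 = $2469.60
Slot 2: Cobalt pays $2.73 × 760 = $2074.80
Slot 3: Orion pays $2.48 × 240 = $595.20
Total = $5139.60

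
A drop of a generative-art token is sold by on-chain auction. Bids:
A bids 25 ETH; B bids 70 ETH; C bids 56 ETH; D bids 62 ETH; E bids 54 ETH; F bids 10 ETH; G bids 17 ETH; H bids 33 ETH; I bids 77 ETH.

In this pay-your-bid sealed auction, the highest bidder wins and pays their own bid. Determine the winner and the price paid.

Sorting bids: 77 (I) > 70 (B) > 62 (D) > 56 (C) > 54 (E) > 33 (H) > …
I is highest → pays own bid, 77 ETH.

I pays 77 ETH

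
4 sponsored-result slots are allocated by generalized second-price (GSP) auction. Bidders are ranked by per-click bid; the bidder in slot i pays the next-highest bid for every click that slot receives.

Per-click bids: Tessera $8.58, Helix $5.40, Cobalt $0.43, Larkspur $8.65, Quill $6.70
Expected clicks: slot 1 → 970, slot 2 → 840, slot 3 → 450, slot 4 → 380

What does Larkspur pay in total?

Ranked by bid: $8.65 (Larkspur) > $8.58 (Tessera) > $6.70 (Quill) > $5.40 (Helix) > $0.43 (Cobalt)
Larkspur holds slot 1 → pays next bid $8.58 × 970 clicks = $8322.60.

Larkspur pays $8322.60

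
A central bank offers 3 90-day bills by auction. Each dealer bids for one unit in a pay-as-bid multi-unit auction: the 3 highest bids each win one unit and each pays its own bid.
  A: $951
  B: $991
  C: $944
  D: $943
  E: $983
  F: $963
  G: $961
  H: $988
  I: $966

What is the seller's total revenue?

Ordering the bids: 991 (B), 988 (H), 983 (E), 966 (I), 963 (F), …
The 3 highest are B, H, E.
Total revenue = 991 + 988 + 983 = $2,962.

Total revenue: $2,962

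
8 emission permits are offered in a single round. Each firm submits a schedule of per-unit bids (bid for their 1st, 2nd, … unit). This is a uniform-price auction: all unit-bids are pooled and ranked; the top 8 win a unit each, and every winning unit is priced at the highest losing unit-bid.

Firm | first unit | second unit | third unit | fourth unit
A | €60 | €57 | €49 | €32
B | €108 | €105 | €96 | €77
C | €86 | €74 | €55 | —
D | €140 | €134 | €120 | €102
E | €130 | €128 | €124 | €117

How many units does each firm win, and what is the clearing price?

B 1, D 3, E 4; clearing price €105

Pooled unit-bids ranked (top 8): 140 (D-1), 134 (D-2), 130 (E-1), 128 (E-2), 124 (E-3), 120 (D-3), 117 (E-4), 108 (B-1)
The (k+1)-th unit-bid is €105.
Allocation: B 1, D 3, E 4.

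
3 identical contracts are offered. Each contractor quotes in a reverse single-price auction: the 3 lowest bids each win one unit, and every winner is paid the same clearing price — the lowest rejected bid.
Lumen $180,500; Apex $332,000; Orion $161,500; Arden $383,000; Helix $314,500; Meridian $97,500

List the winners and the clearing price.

Sorting: 97,500 (Meridian), 161,500 (Orion), 180,500 (Lumen), 314,500 (Helix), 332,000 (Apex), …
The 3 lowest are Meridian, Orion, Lumen.
Lowest unsuccessful bid: $314,500 → clearing price.

Meridian, Orion, Lumen; each is paid $314,500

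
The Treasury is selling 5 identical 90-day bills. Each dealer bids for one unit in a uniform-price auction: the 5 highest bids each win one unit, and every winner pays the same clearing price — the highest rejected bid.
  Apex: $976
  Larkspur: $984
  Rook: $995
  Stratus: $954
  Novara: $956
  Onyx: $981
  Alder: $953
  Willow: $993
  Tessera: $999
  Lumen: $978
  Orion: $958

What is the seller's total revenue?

Sorting: 999 (Tessera), 995 (Rook), 993 (Willow), 984 (Larkspur), 981 (Onyx), 978 (Lumen), 976 (Apex), …
Winners (5 units): Tessera, Rook, Willow, Larkspur, Onyx.
Highest unsuccessful bid: $978 → clearing price.
Total revenue = 5 × $978 = $4,890.

Total revenue: $4,890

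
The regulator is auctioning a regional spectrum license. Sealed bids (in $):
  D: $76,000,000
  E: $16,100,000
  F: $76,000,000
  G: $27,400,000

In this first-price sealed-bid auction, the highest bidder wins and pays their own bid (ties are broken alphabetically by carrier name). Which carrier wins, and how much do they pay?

Rule: the highest bidder wins and pays their own bid.
Bids ranked: 76,000,000 (D) > 76,000,000 (F) > 27,400,000 (G) > 16,100,000 (E)
Tie at $76,000,000 → D wins by tie-break.
D has the highest bid and pays exactly that: $76,000,000.

D pays $76,000,000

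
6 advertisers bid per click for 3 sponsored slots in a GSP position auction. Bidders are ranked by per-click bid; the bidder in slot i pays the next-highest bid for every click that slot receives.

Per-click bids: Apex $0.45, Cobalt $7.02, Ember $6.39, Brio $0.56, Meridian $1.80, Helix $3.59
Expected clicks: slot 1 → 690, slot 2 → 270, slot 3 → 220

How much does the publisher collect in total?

Per-click bids in order: $7.02 (Cobalt) > $6.39 (Ember) > $3.59 (Helix) > $1.80 (Meridian) > …
Slot 1: Cobalt pays $6.39 × 690 = $4409.10
Slot 2: Ember pays $3.59 × 270 = $969.30
Slot 3: Helix pays $1.80 × 220 = $396.00
Total = $5774.40

Total revenue: $5774.40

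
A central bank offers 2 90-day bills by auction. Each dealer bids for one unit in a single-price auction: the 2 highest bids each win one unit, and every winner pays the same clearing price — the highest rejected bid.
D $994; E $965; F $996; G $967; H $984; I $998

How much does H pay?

Sorting: 998 (I), 996 (F), 994 (D), 984 (H), …
Winners (2 units): I, F.
Clearing price = highest rejected bid = $994.
H does not win → pays $0.

H pays $0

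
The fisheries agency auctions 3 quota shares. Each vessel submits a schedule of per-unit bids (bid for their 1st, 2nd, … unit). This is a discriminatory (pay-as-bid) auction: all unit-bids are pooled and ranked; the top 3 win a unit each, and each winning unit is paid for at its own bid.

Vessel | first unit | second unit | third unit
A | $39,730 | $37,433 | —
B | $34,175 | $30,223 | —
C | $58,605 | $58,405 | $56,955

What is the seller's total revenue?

Total revenue: $173,965

Pooled unit-bids ranked (top 3): 58,605 (C-1), 58,405 (C-2), 56,955 (C-3)
Next rejected bid: $39,730 (not a price — pay-as-bid).
Each winning unit pays its own bid.
Revenue = 58,605 + 58,405 + 56,955 = $173,965.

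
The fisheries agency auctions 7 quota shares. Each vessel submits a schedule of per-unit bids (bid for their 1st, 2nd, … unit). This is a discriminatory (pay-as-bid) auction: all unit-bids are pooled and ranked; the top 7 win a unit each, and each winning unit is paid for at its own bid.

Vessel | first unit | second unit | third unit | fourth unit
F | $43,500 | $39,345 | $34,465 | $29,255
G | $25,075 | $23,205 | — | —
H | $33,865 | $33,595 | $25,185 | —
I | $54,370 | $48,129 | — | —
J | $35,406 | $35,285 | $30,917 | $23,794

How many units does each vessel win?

F 3, I 2, J 2

All unit-bids, highest first — top 7: 54,370 (I-1), 48,129 (I-2), 43,500 (F-1), 39,345 (F-2), 35,406 (J-1), 35,285 (J-2), 34,465 (F-3)
Next rejected bid: $33,865 (not a price — pay-as-bid).
Allocation: F 3, I 2, J 2.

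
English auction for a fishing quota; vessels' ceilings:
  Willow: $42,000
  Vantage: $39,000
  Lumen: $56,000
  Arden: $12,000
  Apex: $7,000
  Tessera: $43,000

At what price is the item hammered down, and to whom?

Limits in order: 56,000 (Lumen) > 43,000 (Tessera) > 42,000 (Willow) > 39,000 (Vantage) > 12,000 (Arden) > 7,000 (Apex)
Bidding ends when Tessera exits at $43,000; Lumen takes it.

Lumen wins at $43,000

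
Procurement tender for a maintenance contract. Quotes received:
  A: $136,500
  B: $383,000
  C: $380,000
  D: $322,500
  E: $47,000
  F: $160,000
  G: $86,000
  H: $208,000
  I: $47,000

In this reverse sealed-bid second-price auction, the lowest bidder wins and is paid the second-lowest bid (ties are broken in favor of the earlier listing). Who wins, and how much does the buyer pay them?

E is paid $47,000

Sorting bids: 47,000 (E) < 47,000 (I) < 86,000 (G) < 136,500 (A) < 160,000 (F) < 208,000 (H) < …
E and I tie at $47,000; tie-break gives it to E.
E wins with the lowest bid; price is set by the runner-up at $47,000.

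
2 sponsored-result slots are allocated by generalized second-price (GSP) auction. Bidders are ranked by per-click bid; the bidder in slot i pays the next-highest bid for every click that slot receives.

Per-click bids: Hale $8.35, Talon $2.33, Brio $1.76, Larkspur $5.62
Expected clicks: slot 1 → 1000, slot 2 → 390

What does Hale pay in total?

Ranked by bid: $8.35 (Hale) > $5.62 (Larkspur) > $2.33 (Talon) > …
Hale holds slot 1 → pays next bid $5.62 × 1000 clicks = $5620.00.

Hale pays $5620.00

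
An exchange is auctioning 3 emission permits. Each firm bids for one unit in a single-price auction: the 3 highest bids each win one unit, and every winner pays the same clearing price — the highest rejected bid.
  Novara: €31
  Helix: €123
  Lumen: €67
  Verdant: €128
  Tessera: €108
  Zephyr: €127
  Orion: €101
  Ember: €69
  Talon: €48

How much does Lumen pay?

Sorting: 128 (Verdant), 127 (Zephyr), 123 (Helix), 108 (Tessera), 101 (Orion), …
Top 3: Verdant, Zephyr, Helix.
First losing bid is Tessera's €108, which sets the uniform price.
Lumen does not win → pays €0.

Lumen pays €0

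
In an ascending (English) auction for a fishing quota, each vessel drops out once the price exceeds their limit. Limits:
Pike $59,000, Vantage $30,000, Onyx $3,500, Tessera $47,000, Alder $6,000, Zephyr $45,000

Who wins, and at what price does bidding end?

Rule: the price rises until one bidder remains; the winner pays the price at which the last rival dropped out.
Limits ranked: 59,000 (Pike) > 47,000 (Tessera) > 45,000 (Zephyr) > 30,000 (Vantage) > 6,000 (Alder) > 3,500 (Onyx)
Once the price passes $47,000, only Pike is left; the hammer falls at Tessera's limit of $47,000.

Pike wins at $47,000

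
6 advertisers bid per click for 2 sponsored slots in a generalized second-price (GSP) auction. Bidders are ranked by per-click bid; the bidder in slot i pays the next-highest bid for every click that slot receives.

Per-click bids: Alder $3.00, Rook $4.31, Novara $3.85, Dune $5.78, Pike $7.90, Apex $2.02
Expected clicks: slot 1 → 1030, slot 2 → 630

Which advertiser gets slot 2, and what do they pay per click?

Per-click bids in order: $7.90 (Pike) > $5.78 (Dune) > $4.31 (Rook) > …
Slot 2 goes to the second-ranked bidder, Dune, who pays the next bid down: $4.31/click.

Dune; $4.31 per click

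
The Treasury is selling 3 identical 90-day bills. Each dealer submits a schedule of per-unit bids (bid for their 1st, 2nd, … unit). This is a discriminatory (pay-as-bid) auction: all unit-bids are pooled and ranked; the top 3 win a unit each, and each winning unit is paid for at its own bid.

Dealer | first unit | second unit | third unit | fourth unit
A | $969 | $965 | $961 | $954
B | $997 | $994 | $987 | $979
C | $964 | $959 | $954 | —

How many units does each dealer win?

B 3

All unit-bids, highest first — top 3: 997 (B-1), 994 (B-2), 987 (B-3)
Next rejected bid: $979 (not a price — pay-as-bid).
Allocation: B 3.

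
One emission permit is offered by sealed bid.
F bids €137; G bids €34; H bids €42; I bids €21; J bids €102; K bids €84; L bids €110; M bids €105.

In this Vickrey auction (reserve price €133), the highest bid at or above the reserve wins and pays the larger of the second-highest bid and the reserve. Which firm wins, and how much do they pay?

F pays €133

Rule: the highest bid at or above the reserve wins and pays the larger of the second-highest bid and the reserve.
Bids in order: 137 (F) > 110 (L) > 105 (M) > 102 (J) > 84 (K) > 42 (H) > …
F has the top bid at or above the reserve (€137).
max(second-highest €110, reserve €133) = €133.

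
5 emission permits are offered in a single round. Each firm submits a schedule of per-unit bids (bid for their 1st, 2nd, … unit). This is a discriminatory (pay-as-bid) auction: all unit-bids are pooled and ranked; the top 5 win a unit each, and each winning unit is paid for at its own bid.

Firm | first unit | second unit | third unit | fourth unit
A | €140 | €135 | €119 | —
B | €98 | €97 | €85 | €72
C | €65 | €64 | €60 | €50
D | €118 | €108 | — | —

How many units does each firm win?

Merging the schedules and taking the best 5: 140 (A-1), 135 (A-2), 119 (A-3), 118 (D-1), 108 (D-2)
Next rejected bid: €98 (not a price — pay-as-bid).
Allocation: A 3, D 2.

A 3, D 2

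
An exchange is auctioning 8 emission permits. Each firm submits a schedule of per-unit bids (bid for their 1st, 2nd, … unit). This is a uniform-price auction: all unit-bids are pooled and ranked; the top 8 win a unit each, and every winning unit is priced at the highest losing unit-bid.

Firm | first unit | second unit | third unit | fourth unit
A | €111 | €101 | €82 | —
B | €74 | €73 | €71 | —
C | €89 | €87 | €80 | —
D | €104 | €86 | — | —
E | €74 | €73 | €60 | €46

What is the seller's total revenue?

Total revenue: €592

All unit-bids, highest first — top 8: 111 (A-1), 104 (D-1), 101 (A-2), 89 (C-1), 87 (C-2), 86 (D-2), 82 (A-3), 80 (C-3)
The (k+1)-th unit-bid is €74.
Allocation: A 3, C 3, D 2. Every unit priced at €74.
Revenue = 8 × 74 = €592.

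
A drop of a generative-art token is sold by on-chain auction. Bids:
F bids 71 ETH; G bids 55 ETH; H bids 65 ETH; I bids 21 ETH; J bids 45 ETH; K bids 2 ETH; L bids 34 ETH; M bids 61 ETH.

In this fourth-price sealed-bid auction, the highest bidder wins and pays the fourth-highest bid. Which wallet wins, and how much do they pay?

F pays 55 ETH

Fourth-price sealed-bid auction: the highest bidder wins and pays the fourth-highest bid.
Bids ranked: 71 (F) > 65 (H) > 61 (M) > 55 (G) > 45 (J) > 34 (L) > …
F wins; payment is bid #4 in the ranking = 55 ETH.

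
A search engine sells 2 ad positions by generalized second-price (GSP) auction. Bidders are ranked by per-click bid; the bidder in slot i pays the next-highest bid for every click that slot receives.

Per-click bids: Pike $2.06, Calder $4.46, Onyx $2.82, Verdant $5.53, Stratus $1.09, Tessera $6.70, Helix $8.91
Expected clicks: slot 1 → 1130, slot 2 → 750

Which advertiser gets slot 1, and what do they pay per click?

Sorting advertisers: $8.91 (Helix) > $6.70 (Tessera) > $5.53 (Verdant) > …
Slot 1 goes to the first-ranked bidder, Helix, who pays the next bid down: $6.70/click.

Helix; $6.70 per click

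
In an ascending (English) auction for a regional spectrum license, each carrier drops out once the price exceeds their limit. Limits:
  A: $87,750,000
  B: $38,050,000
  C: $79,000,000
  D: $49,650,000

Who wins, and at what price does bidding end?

Limits in order: 87,750,000 (A) > 79,000,000 (C) > 49,650,000 (D) > 38,050,000 (B)
Once the price passes $79,000,000, only A is left; the hammer falls at C's limit of $79,000,000.

A wins at $79,000,000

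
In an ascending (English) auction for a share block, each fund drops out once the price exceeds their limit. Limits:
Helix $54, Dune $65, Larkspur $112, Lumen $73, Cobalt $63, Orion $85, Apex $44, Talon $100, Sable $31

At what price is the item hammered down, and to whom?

Larkspur wins at $100

Ascending (English) auction: the price rises until one bidder remains; the winner pays the price at which the last rival dropped out.
Sorting limits: 112 (Larkspur) > 100 (Talon) > 85 (Orion) > 73 (Lumen) > 65 (Dune) > 63 (Cobalt) > …
Bidding ends when Talon exits at $100; Larkspur takes it.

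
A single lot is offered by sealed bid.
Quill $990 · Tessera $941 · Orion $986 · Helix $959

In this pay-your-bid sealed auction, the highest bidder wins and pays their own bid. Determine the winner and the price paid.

Quill pays $990

Pay-your-bid sealed auction: the highest bidder wins and pays their own bid.
Bids in order: 990 (Quill) > 986 (Orion) > 959 (Helix) > 941 (Tessera)
First-price: Quill pays what they bid, $990.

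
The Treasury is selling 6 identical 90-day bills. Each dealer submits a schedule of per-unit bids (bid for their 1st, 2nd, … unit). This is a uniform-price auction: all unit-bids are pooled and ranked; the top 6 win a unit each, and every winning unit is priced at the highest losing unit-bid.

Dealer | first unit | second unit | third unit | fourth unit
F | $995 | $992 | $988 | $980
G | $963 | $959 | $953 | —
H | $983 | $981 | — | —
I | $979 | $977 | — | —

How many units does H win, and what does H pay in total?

All unit-bids, highest first — top 6: 995 (F-1), 992 (F-2), 988 (F-3), 983 (H-1), 981 (H-2), 980 (F-4)
First bid not allocated: $979.
H wins 2 unit(s) at $979 each.

H: 2 units, pays $1,958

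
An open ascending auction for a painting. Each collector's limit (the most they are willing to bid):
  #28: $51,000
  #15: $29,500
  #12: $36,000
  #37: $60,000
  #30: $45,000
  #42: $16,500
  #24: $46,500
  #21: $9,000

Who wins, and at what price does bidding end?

Rule: the price rises until one bidder remains; the winner pays the price at which the last rival dropped out.
Sorting limits: 60,000 (#37) > 51,000 (#28) > 46,500 (#24) > 45,000 (#30) > 36,000 (#12) > 29,500 (#15) > …
Bidding ends when #28 exits at $51,000; #37 takes it.

#37 wins at $51,000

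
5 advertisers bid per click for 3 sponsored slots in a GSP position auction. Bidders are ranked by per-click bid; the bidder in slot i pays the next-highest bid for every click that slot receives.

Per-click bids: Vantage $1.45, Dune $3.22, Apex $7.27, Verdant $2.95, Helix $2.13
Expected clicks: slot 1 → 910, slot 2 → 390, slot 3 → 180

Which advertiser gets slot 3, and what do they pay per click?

Verdant; $2.13 per click

Per-click bids in order: $7.27 (Apex) > $3.22 (Dune) > $2.95 (Verdant) > $2.13 (Helix) > …
Slot 3 goes to the third-ranked bidder, Verdant, who pays the next bid down: $2.13/click.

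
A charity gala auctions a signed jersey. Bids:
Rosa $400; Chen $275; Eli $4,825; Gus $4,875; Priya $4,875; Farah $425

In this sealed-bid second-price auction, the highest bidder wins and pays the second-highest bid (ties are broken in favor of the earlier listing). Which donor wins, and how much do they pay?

Gus pays $4,875

Rule: the highest bidder wins and pays the second-highest bid.
Sorting bids: 4,875 (Gus) > 4,875 (Priya) > 4,825 (Eli) > 425 (Farah) > 400 (Rosa) > 275 (Chen)
Tie at $4,875 → Gus wins by tie-break.
Second-price: Gus pays Priya's bid of $4,875.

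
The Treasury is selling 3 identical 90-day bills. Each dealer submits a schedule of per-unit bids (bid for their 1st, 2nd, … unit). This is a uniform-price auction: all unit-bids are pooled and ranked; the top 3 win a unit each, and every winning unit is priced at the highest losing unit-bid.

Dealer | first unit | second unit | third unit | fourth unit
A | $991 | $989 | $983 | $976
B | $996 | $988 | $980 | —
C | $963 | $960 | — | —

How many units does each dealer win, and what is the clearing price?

A 2, B 1; clearing price $988

Merging the schedules and taking the best 3: 996 (B-1), 991 (A-1), 989 (A-2)
First bid not allocated: $988.
Allocation: A 2, B 1.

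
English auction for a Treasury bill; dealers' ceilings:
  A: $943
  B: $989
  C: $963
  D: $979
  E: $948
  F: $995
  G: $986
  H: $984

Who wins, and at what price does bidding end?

F wins at $989

Limits ranked: 995 (F) > 989 (B) > 986 (G) > 984 (H) > 979 (D) > 963 (C) > …
B is the last rival to drop out, at $989; F remains and wins at that price.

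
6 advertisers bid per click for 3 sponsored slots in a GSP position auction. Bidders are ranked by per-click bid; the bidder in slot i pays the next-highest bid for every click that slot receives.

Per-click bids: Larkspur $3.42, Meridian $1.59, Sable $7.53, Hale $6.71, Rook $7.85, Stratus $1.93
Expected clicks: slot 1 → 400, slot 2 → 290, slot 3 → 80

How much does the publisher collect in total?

Total revenue: $5231.50

Per-click bids in order: $7.85 (Rook) > $7.53 (Sable) > $6.71 (Hale) > $3.42 (Larkspur) > …
Slot 1: Rook pays $7.53 × 400 = $3012.00
Slot 2: Sable pays $6.71 × 290 = $1945.90
Slot 3: Hale pays $3.42 × 80 = $273.60
Total = $5231.50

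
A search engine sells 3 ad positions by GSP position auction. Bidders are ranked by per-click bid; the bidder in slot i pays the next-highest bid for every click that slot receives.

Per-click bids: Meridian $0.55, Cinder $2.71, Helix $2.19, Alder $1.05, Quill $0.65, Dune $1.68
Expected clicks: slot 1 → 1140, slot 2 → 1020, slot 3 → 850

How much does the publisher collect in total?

Total revenue: $5102.70

Per-click bids in order: $2.71 (Cinder) > $2.19 (Helix) > $1.68 (Dune) > $1.05 (Alder) > …
Slot 1: Cinder pays $2.19 × 1140 = $2496.60
Slot 2: Helix pays $1.68 × 1020 = $1713.60
Slot 3: Dune pays $1.05 × 850 = $892.50
Total = $5102.70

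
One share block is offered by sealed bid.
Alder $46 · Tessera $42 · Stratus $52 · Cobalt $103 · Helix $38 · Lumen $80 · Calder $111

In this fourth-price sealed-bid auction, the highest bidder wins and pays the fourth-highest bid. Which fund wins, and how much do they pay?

Bids ranked: 111 (Calder) > 103 (Cobalt) > 80 (Lumen) > 52 (Stratus) > 46 (Alder) > 42 (Tessera) > …
Calder wins; payment is bid #4 in the ranking = $52.

Calder pays $52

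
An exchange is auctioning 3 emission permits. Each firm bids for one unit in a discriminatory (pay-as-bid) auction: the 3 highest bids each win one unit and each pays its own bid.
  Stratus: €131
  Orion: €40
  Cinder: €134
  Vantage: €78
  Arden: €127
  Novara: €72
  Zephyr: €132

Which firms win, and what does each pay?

Bids ranked high→low: 134 (Cinder), 132 (Zephyr), 131 (Stratus), 127 (Arden), 78 (Vantage), …
Winners (3 units): Cinder, Zephyr, Stratus.
Each winner pays its own bid: Cinder €134, Zephyr €132, Stratus €131.

Cinder €134, Zephyr €132, Stratus €131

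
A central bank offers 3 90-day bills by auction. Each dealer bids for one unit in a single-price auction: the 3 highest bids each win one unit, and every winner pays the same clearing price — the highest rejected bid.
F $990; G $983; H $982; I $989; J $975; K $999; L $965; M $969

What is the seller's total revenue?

Sorting: 999 (K), 990 (F), 989 (I), 983 (G), 982 (H), …
The 3 highest are K, F, I.
Highest unsuccessful bid: $983 → clearing price.
Total revenue = 3 × $983 = $2,949.

Total revenue: $2,949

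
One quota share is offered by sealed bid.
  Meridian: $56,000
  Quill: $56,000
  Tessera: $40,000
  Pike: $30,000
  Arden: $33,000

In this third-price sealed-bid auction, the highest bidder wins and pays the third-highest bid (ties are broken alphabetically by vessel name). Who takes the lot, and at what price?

Bids ranked: 56,000 (Meridian) > 56,000 (Quill) > 40,000 (Tessera) > 33,000 (Arden) > 30,000 (Pike)
Meridian and Quill tie at $56,000; tie-break gives it to Meridian.
Meridian wins; payment is bid #3 in the ranking = $40,000.

Meridian pays $40,000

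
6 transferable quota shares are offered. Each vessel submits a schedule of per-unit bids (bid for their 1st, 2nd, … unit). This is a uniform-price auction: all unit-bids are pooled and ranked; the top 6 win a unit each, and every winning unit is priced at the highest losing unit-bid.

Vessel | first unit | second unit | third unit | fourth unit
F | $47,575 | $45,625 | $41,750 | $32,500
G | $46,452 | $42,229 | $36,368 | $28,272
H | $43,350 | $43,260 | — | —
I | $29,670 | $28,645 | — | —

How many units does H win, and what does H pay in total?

H: 2 units, pays $83,500

Pooled unit-bids ranked (top 6): 47,575 (F-1), 46,452 (G-1), 45,625 (F-2), 43,350 (H-1), 43,260 (H-2), 42,229 (G-2)
The (k+1)-th unit-bid is $41,750.
H wins 2 unit(s) at $41,750 each.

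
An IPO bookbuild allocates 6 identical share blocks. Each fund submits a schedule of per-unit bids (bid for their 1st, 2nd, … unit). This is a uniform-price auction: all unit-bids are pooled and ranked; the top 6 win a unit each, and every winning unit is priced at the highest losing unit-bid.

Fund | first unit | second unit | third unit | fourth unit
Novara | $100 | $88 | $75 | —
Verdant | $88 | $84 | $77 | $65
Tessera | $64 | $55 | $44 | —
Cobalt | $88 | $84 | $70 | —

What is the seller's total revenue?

Pooled unit-bids ranked (top 6): 100 (Novara-1), 88 (Novara-2), 88 (Verdant-1), 88 (Cobalt-1), 84 (Verdant-2), 84 (Cobalt-2)
The (k+1)-th unit-bid is $77.
Allocation: Cobalt 2, Novara 2, Verdant 2. Every unit priced at $77.
Revenue = 6 × 77 = $462.

Total revenue: $462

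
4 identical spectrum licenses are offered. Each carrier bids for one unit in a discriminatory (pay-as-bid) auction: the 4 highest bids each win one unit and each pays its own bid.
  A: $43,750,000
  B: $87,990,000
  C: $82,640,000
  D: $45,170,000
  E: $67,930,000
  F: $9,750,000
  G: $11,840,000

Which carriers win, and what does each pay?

B $87,990,000, C $82,640,000, E $67,930,000, D $45,170,000

Sorting: 87,990,000 (B), 82,640,000 (C), 67,930,000 (E), 45,170,000 (D), 43,750,000 (A), 11,840,000 (G), …
The 4 highest are B, C, E, D.
Each winner pays its own bid: B $87,990,000, C $82,640,000, E $67,930,000, D $45,170,000.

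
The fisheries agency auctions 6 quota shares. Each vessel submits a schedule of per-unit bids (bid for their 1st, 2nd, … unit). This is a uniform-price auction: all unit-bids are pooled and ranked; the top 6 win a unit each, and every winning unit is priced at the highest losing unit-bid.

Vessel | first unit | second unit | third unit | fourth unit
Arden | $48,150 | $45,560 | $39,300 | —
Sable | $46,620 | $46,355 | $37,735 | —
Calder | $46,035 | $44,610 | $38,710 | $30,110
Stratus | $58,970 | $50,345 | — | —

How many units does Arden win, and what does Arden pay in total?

Pooled unit-bids ranked (top 6): 58,970 (Stratus-1), 50,345 (Stratus-2), 48,150 (Arden-1), 46,620 (Sable-1), 46,355 (Sable-2), 46,035 (Calder-1)
The (k+1)-th unit-bid is $45,560.
Arden wins 1 unit(s) at $45,560 each.

Arden: 1 unit, pays $45,560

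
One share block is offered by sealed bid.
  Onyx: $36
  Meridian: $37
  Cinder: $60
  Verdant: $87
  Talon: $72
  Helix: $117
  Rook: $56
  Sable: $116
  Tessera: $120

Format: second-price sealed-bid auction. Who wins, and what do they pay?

Bids in order: 120 (Tessera) > 117 (Helix) > 116 (Sable) > 87 (Verdant) > 72 (Talon) > 60 (Cinder) > …
Tessera is highest; pays the second-highest bid, $117.

Tessera pays $117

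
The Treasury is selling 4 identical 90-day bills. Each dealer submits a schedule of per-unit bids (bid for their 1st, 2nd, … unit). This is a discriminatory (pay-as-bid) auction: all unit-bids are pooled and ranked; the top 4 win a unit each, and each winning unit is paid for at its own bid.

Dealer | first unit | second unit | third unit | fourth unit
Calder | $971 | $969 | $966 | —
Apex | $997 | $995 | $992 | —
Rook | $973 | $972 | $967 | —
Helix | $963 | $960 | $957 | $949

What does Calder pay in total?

Merging the schedules and taking the best 4: 997 (Apex-1), 995 (Apex-2), 992 (Apex-3), 973 (Rook-1)
Next rejected bid: $972 (not a price — pay-as-bid).
Calder wins no units.

Calder pays $0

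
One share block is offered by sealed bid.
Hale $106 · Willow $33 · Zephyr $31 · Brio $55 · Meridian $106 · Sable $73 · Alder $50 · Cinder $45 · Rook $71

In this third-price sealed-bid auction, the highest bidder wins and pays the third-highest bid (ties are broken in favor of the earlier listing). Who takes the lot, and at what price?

Hale pays $73

Rule: the highest bidder wins and pays the third-highest bid.
Sorting bids: 106 (Hale) > 106 (Meridian) > 73 (Sable) > 71 (Rook) > 55 (Brio) > 50 (Alder) > …
Hale and Meridian tie at $106; tie-break gives it to Hale.
Hale wins; payment is bid #3 in the ranking = $73.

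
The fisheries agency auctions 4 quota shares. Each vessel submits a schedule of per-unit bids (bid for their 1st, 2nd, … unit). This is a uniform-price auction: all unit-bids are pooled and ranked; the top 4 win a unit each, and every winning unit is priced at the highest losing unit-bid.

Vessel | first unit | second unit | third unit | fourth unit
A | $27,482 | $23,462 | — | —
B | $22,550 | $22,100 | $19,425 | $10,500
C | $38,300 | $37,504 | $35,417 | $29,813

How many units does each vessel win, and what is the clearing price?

Merging the schedules and taking the best 4: 38,300 (C-1), 37,504 (C-2), 35,417 (C-3), 29,813 (C-4)
The (k+1)-th unit-bid is $27,482.
Allocation: C 4.

C 4; clearing price $27,482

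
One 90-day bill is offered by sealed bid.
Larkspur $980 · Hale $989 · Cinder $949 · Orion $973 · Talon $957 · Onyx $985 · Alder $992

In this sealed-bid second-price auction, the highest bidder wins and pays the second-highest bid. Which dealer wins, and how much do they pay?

Rule: the highest bidder wins and pays the second-highest bid.
Bids in order: 992 (Alder) > 989 (Hale) > 985 (Onyx) > 980 (Larkspur) > 973 (Orion) > 957 (Talon) > …
Alder wins with the highest bid; price is set by the runner-up at $989.

Alder pays $989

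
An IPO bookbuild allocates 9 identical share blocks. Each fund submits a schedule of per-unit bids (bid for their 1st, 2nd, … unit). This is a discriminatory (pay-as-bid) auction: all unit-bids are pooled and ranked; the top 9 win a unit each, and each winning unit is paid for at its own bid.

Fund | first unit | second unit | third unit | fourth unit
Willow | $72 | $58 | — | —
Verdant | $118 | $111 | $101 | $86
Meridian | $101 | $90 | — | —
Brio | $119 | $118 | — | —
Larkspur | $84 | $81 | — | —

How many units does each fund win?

Pooled unit-bids ranked (top 9): 119 (Brio-1), 118 (Verdant-1), 118 (Brio-2), 111 (Verdant-2), 101 (Verdant-3), 101 (Meridian-1), 90 (Meridian-2), 86 (Verdant-4), 84 (Larkspur-1)
Next rejected bid: $81 (not a price — pay-as-bid).
Allocation: Brio 2, Larkspur 1, Meridian 2, Verdant 4.

Brio 2, Larkspur 1, Meridian 2, Verdant 4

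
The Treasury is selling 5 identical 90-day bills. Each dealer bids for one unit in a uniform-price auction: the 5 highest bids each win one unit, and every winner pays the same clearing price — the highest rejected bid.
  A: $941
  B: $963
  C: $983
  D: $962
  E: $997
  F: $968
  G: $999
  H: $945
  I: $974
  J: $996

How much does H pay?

Bids ranked high→low: 999 (G), 997 (E), 996 (J), 983 (C), 974 (I), 968 (F), 963 (B), …
Top 5: G, E, J, C, I.
Clearing price = highest rejected bid = $968.
H does not win → pays $0.

H pays $0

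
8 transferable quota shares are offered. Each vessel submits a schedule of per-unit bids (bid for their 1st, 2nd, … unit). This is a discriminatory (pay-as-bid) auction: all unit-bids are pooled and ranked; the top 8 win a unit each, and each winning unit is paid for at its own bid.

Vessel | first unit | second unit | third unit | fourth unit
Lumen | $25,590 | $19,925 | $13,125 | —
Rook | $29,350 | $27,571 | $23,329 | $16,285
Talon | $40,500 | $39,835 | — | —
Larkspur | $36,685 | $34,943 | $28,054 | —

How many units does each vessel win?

Pooled unit-bids ranked (top 8): 40,500 (Talon-1), 39,835 (Talon-2), 36,685 (Larkspur-1), 34,943 (Larkspur-2), 29,350 (Rook-1), 28,054 (Larkspur-3), 27,571 (Rook-2), 25,590 (Lumen-1)
Next rejected bid: $23,329 (not a price — pay-as-bid).
Allocation: Larkspur 3, Lumen 1, Rook 2, Talon 2.

Larkspur 3, Lumen 1, Rook 2, Talon 2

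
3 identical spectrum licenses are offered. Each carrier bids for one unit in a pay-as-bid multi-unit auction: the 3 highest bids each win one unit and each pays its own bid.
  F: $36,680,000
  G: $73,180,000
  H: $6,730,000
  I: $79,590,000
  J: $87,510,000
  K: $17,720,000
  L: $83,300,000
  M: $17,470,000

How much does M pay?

M pays $0

Ordering the bids: 87,510,000 (J), 83,300,000 (L), 79,590,000 (I), 73,180,000 (G), 36,680,000 (F), …
Top 3: J, L, I.
M does not win → $0.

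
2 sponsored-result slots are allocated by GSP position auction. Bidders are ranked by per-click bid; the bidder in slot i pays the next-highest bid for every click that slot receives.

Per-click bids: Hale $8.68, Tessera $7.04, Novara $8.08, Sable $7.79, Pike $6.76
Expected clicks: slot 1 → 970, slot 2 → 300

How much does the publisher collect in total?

Total revenue: $10174.60

Per-click bids in order: $8.68 (Hale) > $8.08 (Novara) > $7.79 (Sable) > …
Slot 1: Hale pays $8.08 × 970 = $7837.60
Slot 2: Novara pays $7.79 × 300 = $2337.00
Total = $10174.60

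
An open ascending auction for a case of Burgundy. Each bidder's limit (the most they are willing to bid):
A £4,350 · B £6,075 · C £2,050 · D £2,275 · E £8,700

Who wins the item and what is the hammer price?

E wins at £6,075

Limits in order: 8,700 (E) > 6,075 (B) > 4,350 (A) > 2,275 (D) > 2,050 (C)
B is the last rival to drop out, at £6,075; E remains and wins at that price.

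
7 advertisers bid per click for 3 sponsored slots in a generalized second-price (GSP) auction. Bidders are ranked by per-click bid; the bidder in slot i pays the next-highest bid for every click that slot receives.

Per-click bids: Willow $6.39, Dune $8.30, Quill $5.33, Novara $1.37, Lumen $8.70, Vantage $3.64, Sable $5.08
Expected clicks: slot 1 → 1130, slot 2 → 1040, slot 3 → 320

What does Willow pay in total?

Ranked by bid: $8.70 (Lumen) > $8.30 (Dune) > $6.39 (Willow) > $5.33 (Quill) > …
Willow holds slot 3 → pays next bid $5.33 × 320 clicks = $1705.60.

Willow pays $1705.60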